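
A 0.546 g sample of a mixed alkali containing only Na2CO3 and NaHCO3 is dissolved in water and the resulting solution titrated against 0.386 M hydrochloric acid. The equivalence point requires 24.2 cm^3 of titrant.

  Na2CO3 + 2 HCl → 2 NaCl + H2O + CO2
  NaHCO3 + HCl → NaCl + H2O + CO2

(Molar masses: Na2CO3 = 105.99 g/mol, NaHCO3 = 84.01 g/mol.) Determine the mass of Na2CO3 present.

0.408 g

n(HCl) = 0.0242 × 0.386 = 9.34 × 10^-3 mol
Let x = n(Na2CO3), y = n(NaHCO3).
Titrant: 2x + 1y = 9.34 × 10^-3;  mass: 105.99x + 84.01y = 0.546
Solving, x = 3.85 × 10^-3 mol, y = 1.64 × 10^-3 mol
mass of Na2CO3 = 3.85 × 10^-3 × 105.99 = 0.408 g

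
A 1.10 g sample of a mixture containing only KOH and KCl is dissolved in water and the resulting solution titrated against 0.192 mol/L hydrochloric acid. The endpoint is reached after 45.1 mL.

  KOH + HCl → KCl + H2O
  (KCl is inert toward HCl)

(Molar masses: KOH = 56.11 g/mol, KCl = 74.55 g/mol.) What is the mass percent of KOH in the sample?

n(HCl) = 0.0451 × 0.192 = 8.66 × 10^-3 mol
Let x = n(KOH), y = n(KCl).
Titrant: 1x = 8.66 × 10^-3;  mass: 56.11x + 74.55y = 1.10
Solving, x = 8.66 × 10^-3 mol, y = 8.24 × 10^-3 mol
mass of KOH = 8.66 × 10^-3 × 56.11 = 0.486 g
% KOH = 0.486 / 1.10 × 100 = 44.2 %

44.2 %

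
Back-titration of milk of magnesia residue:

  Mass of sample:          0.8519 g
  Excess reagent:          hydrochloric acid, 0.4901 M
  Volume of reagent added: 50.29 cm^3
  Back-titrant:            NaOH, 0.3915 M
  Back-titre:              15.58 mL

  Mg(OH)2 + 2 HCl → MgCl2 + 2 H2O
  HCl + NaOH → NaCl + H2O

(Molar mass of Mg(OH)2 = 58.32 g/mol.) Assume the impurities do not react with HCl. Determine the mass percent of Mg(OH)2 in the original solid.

63.49 %

n(HCl) added = 0.05029 × 0.4901 = 0.02465 mol
n(NaOH) used in back-titration = 0.01558 × 0.3915 = 6.100 × 10^-3 mol
n(HCl) left over = 6.100 × 10^-3 mol (1:1 ratio)
n(HCl) consumed by analyte = 0.02465 − 6.100 × 10^-3 = 0.01855 mol
From the 1:2 ratio, n(Mg(OH)2) = 1/2 × 0.01855 = 9.274 × 10^-3 mol
mass of Mg(OH)2 = 9.274 × 10^-3 × 58.32 = 0.5408 g
% Mg(OH)2 = 0.5408 / 0.8519 × 100 = 63.49 %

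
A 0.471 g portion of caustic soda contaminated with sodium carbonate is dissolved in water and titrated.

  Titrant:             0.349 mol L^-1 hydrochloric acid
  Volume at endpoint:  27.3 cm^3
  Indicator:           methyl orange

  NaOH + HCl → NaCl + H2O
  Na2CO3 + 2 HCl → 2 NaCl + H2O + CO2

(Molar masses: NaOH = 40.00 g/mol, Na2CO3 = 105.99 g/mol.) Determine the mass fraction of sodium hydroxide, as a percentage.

22.2 %

n(HCl) = 0.0273 × 0.349 = 9.53 × 10^-3 mol
Let x = n(NaOH), y = n(Na2CO3).
Titrant: 1x + 2y = 9.53 × 10^-3;  mass: 40.00x + 105.99y = 0.471
Solving, x = 2.61 × 10^-3 mol, y = 3.46 × 10^-3 mol
mass of NaOH = 2.61 × 10^-3 × 40.00 = 0.104 g
% NaOH = 0.104 / 0.471 × 100 = 22.2 %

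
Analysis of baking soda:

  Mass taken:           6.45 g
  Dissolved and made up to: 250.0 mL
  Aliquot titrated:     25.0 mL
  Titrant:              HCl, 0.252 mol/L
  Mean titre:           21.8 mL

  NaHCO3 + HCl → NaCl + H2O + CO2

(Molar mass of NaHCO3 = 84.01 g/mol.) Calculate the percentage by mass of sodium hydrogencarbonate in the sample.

71.6 %

n(HCl) per titration = 0.0218 × 0.252 = 5.49 × 10^-3 mol
n(NaHCO3) in each aliquot = 5.49 × 10^-3 mol (1:1 ratio)
n(NaHCO3) in the whole flask = 5.49 × 10^-3 × 250.0/25.0 = 0.0549 mol
mass of NaHCO3 = 0.0549 × 84.01 = 4.62 g
% NaHCO3 = 4.62 / 6.45 × 100 = 71.6 %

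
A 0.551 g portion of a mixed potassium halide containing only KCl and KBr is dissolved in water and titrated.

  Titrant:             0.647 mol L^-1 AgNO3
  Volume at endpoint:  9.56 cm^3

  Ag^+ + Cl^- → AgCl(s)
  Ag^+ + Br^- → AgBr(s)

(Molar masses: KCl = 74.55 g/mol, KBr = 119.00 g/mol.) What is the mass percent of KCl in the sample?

56.3 %

n(AgNO3) = 0.00956 × 0.647 = 6.19 × 10^-3 mol
Let x = n(KCl), y = n(KBr).
Titrant: 1x + 1y = 6.19 × 10^-3;  mass: 74.55x + 119.00y = 0.551
Solving, x = 4.16 × 10^-3 mol, y = 2.02 × 10^-3 mol
mass of KCl = 4.16 × 10^-3 × 74.55 = 0.310 g
% KCl = 0.310 / 0.551 × 100 = 56.3 %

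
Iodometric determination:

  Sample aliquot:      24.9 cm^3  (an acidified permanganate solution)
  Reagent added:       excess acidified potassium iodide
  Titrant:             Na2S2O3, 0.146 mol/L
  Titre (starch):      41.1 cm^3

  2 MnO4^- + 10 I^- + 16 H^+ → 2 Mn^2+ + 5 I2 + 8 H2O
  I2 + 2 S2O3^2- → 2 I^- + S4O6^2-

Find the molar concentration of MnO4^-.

0.0482 mol/L

n(S2O3^2-) = 0.0411 × 0.146 = 6.00 × 10^-3 mol
n(I2) = n(S2O3^2-)/2 = 3.00 × 10^-3 mol
From the 2:5 ratio, n(MnO4^-) in the aliquot = 2/5 × 3.00 × 10^-3 = 1.20 × 10^-3 mol
[MnO4^-] = 1.20 × 10^-3 / 0.0249 = 0.0482 mol/L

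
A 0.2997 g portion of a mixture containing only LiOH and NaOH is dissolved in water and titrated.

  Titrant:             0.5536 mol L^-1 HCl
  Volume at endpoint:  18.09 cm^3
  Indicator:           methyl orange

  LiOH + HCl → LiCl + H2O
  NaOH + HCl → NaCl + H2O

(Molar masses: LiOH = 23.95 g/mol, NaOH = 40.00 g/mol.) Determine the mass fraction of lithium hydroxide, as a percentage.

n(HCl) = 0.01809 × 0.5536 = 0.01001 mol
Let x = n(LiOH), y = n(NaOH).
Titrant: 1x + 1y = 0.01001;  mass: 23.95x + 40.00y = 0.2997
Solving, x = 6.286 × 10^-3 mol, y = 3.729 × 10^-3 mol
mass of LiOH = 6.286 × 10^-3 × 23.95 = 0.1505 g
% LiOH = 0.1505 / 0.2997 × 100 = 50.23 %

50.23 %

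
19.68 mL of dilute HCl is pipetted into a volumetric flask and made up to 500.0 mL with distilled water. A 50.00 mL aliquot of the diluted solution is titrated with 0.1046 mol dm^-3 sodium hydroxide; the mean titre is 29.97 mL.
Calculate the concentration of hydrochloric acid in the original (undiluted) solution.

HCl + NaOH → NaCl + H2O
n(NaOH) = 0.02997 × 0.1046 = 3.135 × 10^-3 mol
n(HCl) in the aliquot = 3.135 × 10^-3 mol (1:1 ratio)
[HCl]_dilute = 3.135 × 10^-3 / 0.05000 = 0.06270 mol/L
Dilution factor = 500.0 / 19.68 = 25.41
[HCl]_stock = 0.06270 × 25.41 = 1.593 mol/L

1.593 mol/L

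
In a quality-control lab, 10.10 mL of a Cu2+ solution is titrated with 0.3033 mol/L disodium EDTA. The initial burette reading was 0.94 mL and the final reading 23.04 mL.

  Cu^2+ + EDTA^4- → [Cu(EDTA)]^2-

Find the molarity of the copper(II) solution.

n(EDTA) = 0.02210 L × 0.3033 mol/L = 6.703 × 10^-3 mol
n(Cu2+) = 6.703 × 10^-3 mol (1:1 mole ratio)
[Cu2+] = 6.703 × 10^-3 mol / 0.01010 L = 0.6637 mol/L

0.6637 mol/L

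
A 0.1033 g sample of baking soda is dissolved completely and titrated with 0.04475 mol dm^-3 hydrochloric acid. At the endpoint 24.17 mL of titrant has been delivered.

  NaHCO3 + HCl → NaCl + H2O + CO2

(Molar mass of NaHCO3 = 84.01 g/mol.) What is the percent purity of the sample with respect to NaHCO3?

n(HCl) = 0.02417 L × 0.04475 mol/L = 1.082 × 10^-3 mol
n(NaHCO3) = 1.082 × 10^-3 mol (1:1 ratio)
mass of NaHCO3 = 1.082 × 10^-3 × 84.01 g/mol = 0.09087 g
% NaHCO3 = 0.09087 / 0.1033 × 100 = 87.96 %

87.96 %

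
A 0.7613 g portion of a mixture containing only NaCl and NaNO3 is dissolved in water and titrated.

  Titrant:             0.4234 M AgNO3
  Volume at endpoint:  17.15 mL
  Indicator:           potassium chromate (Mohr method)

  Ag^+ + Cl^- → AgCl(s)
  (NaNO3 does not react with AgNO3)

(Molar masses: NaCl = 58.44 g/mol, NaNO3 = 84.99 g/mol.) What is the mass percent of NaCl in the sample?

n(AgNO3) = 0.01715 × 0.4234 = 7.261 × 10^-3 mol
Let x = n(NaCl), y = n(NaNO3).
Titrant: 1x = 7.261 × 10^-3;  mass: 58.44x + 84.99y = 0.7613
Solving, x = 7.261 × 10^-3 mol, y = 3.965 × 10^-3 mol
mass of NaCl = 7.261 × 10^-3 × 58.44 = 0.4244 g
% NaCl = 0.4244 / 0.7613 × 100 = 55.74 %

55.74 %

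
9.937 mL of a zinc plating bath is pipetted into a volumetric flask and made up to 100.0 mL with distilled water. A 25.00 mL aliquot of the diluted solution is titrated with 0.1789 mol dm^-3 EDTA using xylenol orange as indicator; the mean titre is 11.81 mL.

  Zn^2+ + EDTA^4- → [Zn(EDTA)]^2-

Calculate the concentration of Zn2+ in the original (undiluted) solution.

n(EDTA) = 0.01181 × 0.1789 = 2.113 × 10^-3 mol
n(Zn2+) in the aliquot = 2.113 × 10^-3 mol (1:1 ratio)
[Zn2+]_dilute = 2.113 × 10^-3 / 0.02500 = 0.08451 mol/L
Dilution factor = 100.0 / 9.937 = 10.06
[Zn2+]_stock = 0.08451 × 10.06 = 0.8505 mol/L

0.8505 mol/L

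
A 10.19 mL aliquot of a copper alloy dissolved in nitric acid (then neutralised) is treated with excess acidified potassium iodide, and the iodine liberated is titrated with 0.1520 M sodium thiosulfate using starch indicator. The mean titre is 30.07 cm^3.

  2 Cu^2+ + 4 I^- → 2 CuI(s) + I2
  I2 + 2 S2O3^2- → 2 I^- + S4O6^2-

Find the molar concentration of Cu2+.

0.4485 M

n(S2O3^2-) = 0.03007 × 0.1520 = 4.571 × 10^-3 mol
n(I2) = n(S2O3^2-)/2 = 2.285 × 10^-3 mol
From the 2:1 ratio, n(Cu2+) in the aliquot = 2/1 × 2.285 × 10^-3 = 4.571 × 10^-3 mol
[Cu2+] = 4.571 × 10^-3 / 0.01019 = 0.4485 mol/L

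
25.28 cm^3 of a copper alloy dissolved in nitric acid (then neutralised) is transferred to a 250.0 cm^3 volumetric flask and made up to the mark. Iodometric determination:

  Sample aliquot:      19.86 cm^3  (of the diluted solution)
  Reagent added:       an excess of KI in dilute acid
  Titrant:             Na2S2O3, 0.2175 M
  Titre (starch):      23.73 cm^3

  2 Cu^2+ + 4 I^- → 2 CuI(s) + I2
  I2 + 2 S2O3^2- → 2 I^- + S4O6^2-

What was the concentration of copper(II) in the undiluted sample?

n(S2O3^2-) = 0.02373 × 0.2175 = 5.161 × 10^-3 mol
n(I2) = n(S2O3^2-)/2 = 2.581 × 10^-3 mol
From the 2:1 ratio, n(Cu2+) in the aliquot = 2/1 × 2.581 × 10^-3 = 5.161 × 10^-3 mol
[Cu2+]_dilute = 5.161 × 10^-3 / 0.01986 = 0.2599 mol/L
[Cu2+]_original = 0.2599 × 250.0/25.28 = 2.570 mol/L

2.570 M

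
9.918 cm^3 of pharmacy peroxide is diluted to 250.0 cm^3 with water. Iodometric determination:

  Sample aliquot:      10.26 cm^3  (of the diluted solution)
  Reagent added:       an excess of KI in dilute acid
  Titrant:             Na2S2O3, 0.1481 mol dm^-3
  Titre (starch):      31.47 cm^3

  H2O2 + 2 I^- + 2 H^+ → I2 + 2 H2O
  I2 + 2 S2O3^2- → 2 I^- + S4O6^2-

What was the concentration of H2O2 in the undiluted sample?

5.725 mol/L

n(S2O3^2-) = 0.03147 × 0.1481 = 4.661 × 10^-3 mol
n(I2) = n(S2O3^2-)/2 = 2.330 × 10^-3 mol
n(H2O2) in the aliquot = 2.330 × 10^-3 mol (1:1 ratio)
[H2O2]_dilute = 2.330 × 10^-3 / 0.01026 = 0.2271 mol/L
[H2O2]_original = 0.2271 × 250.0/9.918 = 5.725 mol/L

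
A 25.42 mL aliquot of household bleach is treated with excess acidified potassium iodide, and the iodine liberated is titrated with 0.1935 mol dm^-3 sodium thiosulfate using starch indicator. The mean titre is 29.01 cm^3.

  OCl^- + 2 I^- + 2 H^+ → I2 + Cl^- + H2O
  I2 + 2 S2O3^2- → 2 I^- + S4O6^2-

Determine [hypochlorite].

0.1104 mol/L

n(S2O3^2-) = 0.02901 × 0.1935 = 5.613 × 10^-3 mol
n(I2) = n(S2O3^2-)/2 = 2.807 × 10^-3 mol
n(OCl^-) in the aliquot = 2.807 × 10^-3 mol (1:1 ratio)
[OCl^-] = 2.807 × 10^-3 / 0.02542 = 0.1104 mol/L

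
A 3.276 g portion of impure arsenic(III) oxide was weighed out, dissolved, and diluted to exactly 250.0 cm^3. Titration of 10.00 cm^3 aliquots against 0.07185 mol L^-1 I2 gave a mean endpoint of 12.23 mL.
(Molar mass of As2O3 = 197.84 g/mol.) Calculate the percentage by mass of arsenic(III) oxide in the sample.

66.33 %

As2O3 + 2 I2 + 2 H2O → As2O5 + 4 HI
n(I2) per titration = 0.01223 × 0.07185 = 8.787 × 10^-4 mol
From the 1:2 ratio, n(As2O3) in each aliquot = 1/2 × 8.787 × 10^-4 = 4.394 × 10^-4 mol
n(As2O3) in the whole flask = 4.394 × 10^-4 × 250.0/10.00 = 0.01098 mol
mass of As2O3 = 0.01098 × 197.84 = 2.173 g
% As2O3 = 2.173 / 3.276 × 100 = 66.33 %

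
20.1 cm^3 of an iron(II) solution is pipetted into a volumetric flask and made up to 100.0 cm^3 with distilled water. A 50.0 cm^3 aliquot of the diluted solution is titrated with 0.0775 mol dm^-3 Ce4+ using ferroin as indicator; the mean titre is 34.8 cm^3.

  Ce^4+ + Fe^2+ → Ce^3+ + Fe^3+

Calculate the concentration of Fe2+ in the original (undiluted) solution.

n(Ce4+) = 0.0348 × 0.0775 = 2.70 × 10^-3 mol
n(Fe2+) in the aliquot = 2.70 × 10^-3 mol (1:1 ratio)
[Fe2+]_dilute = 2.70 × 10^-3 / 0.0500 = 0.0539 mol/L
Dilution factor = 100.0 / 20.1 = 4.975
[Fe2+]_stock = 0.0539 × 4.975 = 0.268 mol/L

0.268 mol/L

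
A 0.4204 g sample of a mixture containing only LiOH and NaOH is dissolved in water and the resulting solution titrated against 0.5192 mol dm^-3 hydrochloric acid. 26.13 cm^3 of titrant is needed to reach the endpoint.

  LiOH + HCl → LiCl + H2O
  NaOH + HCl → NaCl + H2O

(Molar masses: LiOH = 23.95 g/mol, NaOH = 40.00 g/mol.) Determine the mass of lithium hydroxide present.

0.1824 g

n(HCl) = 0.02613 × 0.5192 = 0.01357 mol
Let x = n(LiOH), y = n(NaOH).
Titrant: 1x + 1y = 0.01357;  mass: 23.95x + 40.00y = 0.4204
Solving, x = 7.618 × 10^-3 mol, y = 5.949 × 10^-3 mol
mass of LiOH = 7.618 × 10^-3 × 23.95 = 0.1824 g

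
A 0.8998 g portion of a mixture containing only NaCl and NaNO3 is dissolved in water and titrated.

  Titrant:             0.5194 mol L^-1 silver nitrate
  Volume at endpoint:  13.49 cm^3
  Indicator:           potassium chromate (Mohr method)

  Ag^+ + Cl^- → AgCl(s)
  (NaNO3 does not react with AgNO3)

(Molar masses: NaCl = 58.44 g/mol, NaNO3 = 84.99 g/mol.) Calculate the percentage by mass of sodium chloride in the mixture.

45.51 %

n(AgNO3) = 0.01349 × 0.5194 = 7.007 × 10^-3 mol
Let x = n(NaCl), y = n(NaNO3).
Titrant: 1x = 7.007 × 10^-3;  mass: 58.44x + 84.99y = 0.8998
Solving, x = 7.007 × 10^-3 mol, y = 5.769 × 10^-3 mol
mass of NaCl = 7.007 × 10^-3 × 58.44 = 0.4095 g
% NaCl = 0.4095 / 0.8998 × 100 = 45.51 %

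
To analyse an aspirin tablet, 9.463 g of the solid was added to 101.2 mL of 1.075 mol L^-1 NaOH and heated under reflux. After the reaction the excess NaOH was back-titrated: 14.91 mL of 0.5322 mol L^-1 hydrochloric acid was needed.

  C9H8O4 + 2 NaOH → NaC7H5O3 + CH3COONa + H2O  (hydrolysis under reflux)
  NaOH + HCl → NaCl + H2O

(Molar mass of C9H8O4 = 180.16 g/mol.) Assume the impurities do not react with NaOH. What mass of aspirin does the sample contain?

n(NaOH) added = 0.1012 × 1.075 = 0.1088 mol
n(HCl) used in back-titration = 0.01491 × 0.5322 = 7.935 × 10^-3 mol
n(NaOH) left over = 7.935 × 10^-3 mol (1:1 ratio)
n(NaOH) consumed by analyte = 0.1088 − 7.935 × 10^-3 = 0.1009 mol
From the 1:2 ratio, n(C9H8O4) = 1/2 × 0.1009 = 0.05043 mol
mass of C9H8O4 = 0.05043 × 180.16 = 9.085 g

9.085 g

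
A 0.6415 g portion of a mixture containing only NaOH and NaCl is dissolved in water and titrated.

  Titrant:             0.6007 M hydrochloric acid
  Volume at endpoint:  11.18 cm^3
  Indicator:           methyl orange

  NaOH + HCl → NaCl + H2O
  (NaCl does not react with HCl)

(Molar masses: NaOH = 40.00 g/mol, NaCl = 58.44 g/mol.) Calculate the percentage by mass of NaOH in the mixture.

41.88 %

n(HCl) = 0.01118 × 0.6007 = 6.716 × 10^-3 mol
Let x = n(NaOH), y = n(NaCl).
Titrant: 1x = 6.716 × 10^-3;  mass: 40.00x + 58.44y = 0.6415
Solving, x = 6.716 × 10^-3 mol, y = 6.380 × 10^-3 mol
mass of NaOH = 6.716 × 10^-3 × 40.00 = 0.2686 g
% NaOH = 0.2686 / 0.6415 × 100 = 41.88 %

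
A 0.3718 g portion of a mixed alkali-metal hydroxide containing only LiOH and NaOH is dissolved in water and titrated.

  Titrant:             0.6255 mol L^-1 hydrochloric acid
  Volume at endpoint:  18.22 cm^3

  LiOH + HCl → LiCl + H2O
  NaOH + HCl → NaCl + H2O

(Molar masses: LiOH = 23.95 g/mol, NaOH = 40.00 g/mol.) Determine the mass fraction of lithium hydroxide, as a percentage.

33.74 %

n(HCl) = 0.01822 × 0.6255 = 0.01140 mol
Let x = n(LiOH), y = n(NaOH).
Titrant: 1x + 1y = 0.01140;  mass: 23.95x + 40.00y = 0.3718
Solving, x = 5.238 × 10^-3 mol, y = 6.159 × 10^-3 mol
mass of LiOH = 5.238 × 10^-3 × 23.95 = 0.1254 g
% LiOH = 0.1254 / 0.3718 × 100 = 33.74 %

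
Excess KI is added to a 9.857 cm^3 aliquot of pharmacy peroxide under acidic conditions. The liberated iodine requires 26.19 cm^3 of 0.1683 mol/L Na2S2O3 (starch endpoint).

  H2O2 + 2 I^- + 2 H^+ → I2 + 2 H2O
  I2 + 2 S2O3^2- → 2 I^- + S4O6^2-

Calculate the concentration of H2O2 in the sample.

0.2236 mol/L

n(S2O3^2-) = 0.02619 × 0.1683 = 4.408 × 10^-3 mol
n(I2) = n(S2O3^2-)/2 = 2.204 × 10^-3 mol
n(H2O2) in the aliquot = 2.204 × 10^-3 mol (1:1 ratio)
[H2O2] = 2.204 × 10^-3 / 0.009857 = 0.2236 mol/L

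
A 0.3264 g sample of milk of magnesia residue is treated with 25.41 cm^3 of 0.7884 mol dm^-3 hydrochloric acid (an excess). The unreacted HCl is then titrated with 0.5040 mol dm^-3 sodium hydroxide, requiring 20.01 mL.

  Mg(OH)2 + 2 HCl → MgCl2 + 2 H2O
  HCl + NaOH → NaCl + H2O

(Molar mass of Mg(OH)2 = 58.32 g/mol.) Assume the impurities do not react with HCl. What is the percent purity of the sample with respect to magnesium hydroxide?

n(HCl) added = 0.02541 × 0.7884 = 0.02003 mol
n(NaOH) used in back-titration = 0.02001 × 0.5040 = 0.01009 mol
n(HCl) left over = 0.01009 mol (1:1 ratio)
n(HCl) consumed by analyte = 0.02003 − 0.01009 = 9.948 × 10^-3 mol
From the 1:2 ratio, n(Mg(OH)2) = 1/2 × 9.948 × 10^-3 = 4.974 × 10^-3 mol
mass of Mg(OH)2 = 4.974 × 10^-3 × 58.32 = 0.2901 g
% Mg(OH)2 = 0.2901 / 0.3264 × 100 = 88.88 %

88.88 %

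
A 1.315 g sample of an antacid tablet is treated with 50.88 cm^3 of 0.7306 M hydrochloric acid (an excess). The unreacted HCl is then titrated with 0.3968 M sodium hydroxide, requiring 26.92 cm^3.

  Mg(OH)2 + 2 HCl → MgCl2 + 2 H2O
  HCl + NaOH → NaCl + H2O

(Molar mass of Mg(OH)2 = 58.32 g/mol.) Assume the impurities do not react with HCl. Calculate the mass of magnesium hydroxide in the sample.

n(HCl) added = 0.05088 × 0.7306 = 0.03717 mol
n(NaOH) used in back-titration = 0.02692 × 0.3968 = 0.01068 mol
n(HCl) left over = 0.01068 mol (1:1 ratio)
n(HCl) consumed by analyte = 0.03717 − 0.01068 = 0.02649 mol
From the 1:2 ratio, n(Mg(OH)2) = 1/2 × 0.02649 = 0.01325 mol
mass of Mg(OH)2 = 0.01325 × 58.32 = 0.7725 g

0.7725 g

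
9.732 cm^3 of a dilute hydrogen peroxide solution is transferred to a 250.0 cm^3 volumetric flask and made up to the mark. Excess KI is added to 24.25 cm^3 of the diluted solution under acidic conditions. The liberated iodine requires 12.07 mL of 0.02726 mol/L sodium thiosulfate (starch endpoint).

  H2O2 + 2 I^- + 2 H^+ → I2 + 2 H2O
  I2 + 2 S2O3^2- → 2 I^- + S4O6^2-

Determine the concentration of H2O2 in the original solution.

0.1743 mol/L

n(S2O3^2-) = 0.01207 × 0.02726 = 3.290 × 10^-4 mol
n(I2) = n(S2O3^2-)/2 = 1.645 × 10^-4 mol
n(H2O2) in the aliquot = 1.645 × 10^-4 mol (1:1 ratio)
[H2O2]_dilute = 1.645 × 10^-4 / 0.02425 = 0.006784 mol/L
[H2O2]_original = 0.006784 × 250.0/9.732 = 0.1743 mol/L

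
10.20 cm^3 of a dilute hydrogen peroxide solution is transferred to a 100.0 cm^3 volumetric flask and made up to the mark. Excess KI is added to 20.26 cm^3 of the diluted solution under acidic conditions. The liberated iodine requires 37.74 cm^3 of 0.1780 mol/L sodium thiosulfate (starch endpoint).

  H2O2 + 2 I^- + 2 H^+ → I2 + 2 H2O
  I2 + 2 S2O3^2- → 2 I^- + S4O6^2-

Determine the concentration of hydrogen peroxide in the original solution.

1.625 mol/L

n(S2O3^2-) = 0.03774 × 0.1780 = 6.718 × 10^-3 mol
n(I2) = n(S2O3^2-)/2 = 3.359 × 10^-3 mol
n(H2O2) in the aliquot = 3.359 × 10^-3 mol (1:1 ratio)
[H2O2]_dilute = 3.359 × 10^-3 / 0.02026 = 0.1658 mol/L
[H2O2]_original = 0.1658 × 100.0/10.20 = 1.625 mol/L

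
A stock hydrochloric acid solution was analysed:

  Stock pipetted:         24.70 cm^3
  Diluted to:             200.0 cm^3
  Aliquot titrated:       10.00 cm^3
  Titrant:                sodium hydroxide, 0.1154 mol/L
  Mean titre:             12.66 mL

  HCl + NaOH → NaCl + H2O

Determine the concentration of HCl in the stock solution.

1.183 mol/L

n(NaOH) = 0.01266 × 0.1154 = 1.461 × 10^-3 mol
n(HCl) in the aliquot = 1.461 × 10^-3 mol (1:1 ratio)
[HCl]_dilute = 1.461 × 10^-3 / 0.01000 = 0.1461 mol/L
Dilution factor = 200.0 / 24.70 = 8.097
[HCl]_stock = 0.1461 × 8.097 = 1.183 mol/L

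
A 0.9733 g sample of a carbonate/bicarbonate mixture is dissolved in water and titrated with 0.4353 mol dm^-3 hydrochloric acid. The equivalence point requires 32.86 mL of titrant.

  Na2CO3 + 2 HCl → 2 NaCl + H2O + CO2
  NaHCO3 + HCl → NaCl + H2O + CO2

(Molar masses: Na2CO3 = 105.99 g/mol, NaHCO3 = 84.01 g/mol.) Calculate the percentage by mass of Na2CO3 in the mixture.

n(HCl) = 0.03286 × 0.4353 = 0.01430 mol
Let x = n(Na2CO3), y = n(NaHCO3).
Titrant: 2x + 1y = 0.01430;  mass: 105.99x + 84.01y = 0.9733
Solving, x = 3.682 × 10^-3 mol, y = 6.941 × 10^-3 mol
mass of Na2CO3 = 3.682 × 10^-3 × 105.99 = 0.3902 g
% Na2CO3 = 0.3902 / 0.9733 × 100 = 40.09 %

40.09 %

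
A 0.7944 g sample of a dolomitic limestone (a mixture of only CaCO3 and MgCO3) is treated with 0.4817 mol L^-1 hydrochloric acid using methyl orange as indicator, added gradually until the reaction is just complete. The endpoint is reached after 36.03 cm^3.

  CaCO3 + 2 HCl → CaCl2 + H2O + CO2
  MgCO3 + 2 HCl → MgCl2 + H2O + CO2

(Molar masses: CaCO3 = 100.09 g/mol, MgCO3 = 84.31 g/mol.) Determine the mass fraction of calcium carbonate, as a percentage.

n(HCl) = 0.03603 × 0.4817 = 0.01736 mol
Let x = n(CaCO3), y = n(MgCO3).
Titrant: 2x + 2y = 0.01736;  mass: 100.09x + 84.31y = 0.7944
Solving, x = 3.978 × 10^-3 mol, y = 4.700 × 10^-3 mol
mass of CaCO3 = 3.978 × 10^-3 × 100.09 = 0.3982 g
% CaCO3 = 0.3982 / 0.7944 × 100 = 50.12 %

50.12 %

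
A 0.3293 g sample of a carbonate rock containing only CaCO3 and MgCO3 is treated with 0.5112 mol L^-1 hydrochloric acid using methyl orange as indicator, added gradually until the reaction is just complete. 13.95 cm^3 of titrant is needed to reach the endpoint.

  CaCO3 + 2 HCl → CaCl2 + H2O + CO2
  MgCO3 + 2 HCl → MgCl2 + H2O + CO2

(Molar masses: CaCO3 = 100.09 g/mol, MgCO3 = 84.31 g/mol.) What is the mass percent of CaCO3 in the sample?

n(HCl) = 0.01395 × 0.5112 = 7.131 × 10^-3 mol
Let x = n(CaCO3), y = n(MgCO3).
Titrant: 2x + 2y = 7.131 × 10^-3;  mass: 100.09x + 84.31y = 0.3293
Solving, x = 1.818 × 10^-3 mol, y = 1.748 × 10^-3 mol
mass of CaCO3 = 1.818 × 10^-3 × 100.09 = 0.1819 g
% CaCO3 = 0.1819 / 0.3293 × 100 = 55.25 %

55.25 %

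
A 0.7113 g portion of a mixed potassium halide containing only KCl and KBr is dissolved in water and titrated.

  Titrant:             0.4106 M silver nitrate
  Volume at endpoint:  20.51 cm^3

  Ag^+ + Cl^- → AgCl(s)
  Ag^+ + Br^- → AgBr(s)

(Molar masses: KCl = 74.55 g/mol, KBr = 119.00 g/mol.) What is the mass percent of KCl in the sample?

68.58 %

n(AgNO3) = 0.02051 × 0.4106 = 8.421 × 10^-3 mol
Let x = n(KCl), y = n(KBr).
Titrant: 1x + 1y = 8.421 × 10^-3;  mass: 74.55x + 119.00y = 0.7113
Solving, x = 6.543 × 10^-3 mol, y = 1.878 × 10^-3 mol
mass of KCl = 6.543 × 10^-3 × 74.55 = 0.4878 g
% KCl = 0.4878 / 0.7113 × 100 = 68.58 %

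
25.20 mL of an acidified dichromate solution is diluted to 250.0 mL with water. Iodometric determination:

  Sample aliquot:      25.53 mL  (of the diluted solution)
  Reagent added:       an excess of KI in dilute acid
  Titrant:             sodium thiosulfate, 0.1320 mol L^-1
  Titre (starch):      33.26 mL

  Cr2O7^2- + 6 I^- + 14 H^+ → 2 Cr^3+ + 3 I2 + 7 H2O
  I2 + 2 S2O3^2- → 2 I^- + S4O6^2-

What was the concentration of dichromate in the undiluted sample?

n(S2O3^2-) = 0.03326 × 0.1320 = 4.390 × 10^-3 mol
n(I2) = n(S2O3^2-)/2 = 2.195 × 10^-3 mol
From the 1:3 ratio, n(Cr2O7^2-) in the aliquot = 1/3 × 2.195 × 10^-3 = 7.317 × 10^-4 mol
[Cr2O7^2-]_dilute = 7.317 × 10^-4 / 0.02553 = 0.02866 mol/L
[Cr2O7^2-]_original = 0.02866 × 250.0/25.20 = 0.2843 mol/L

0.2843 mol/L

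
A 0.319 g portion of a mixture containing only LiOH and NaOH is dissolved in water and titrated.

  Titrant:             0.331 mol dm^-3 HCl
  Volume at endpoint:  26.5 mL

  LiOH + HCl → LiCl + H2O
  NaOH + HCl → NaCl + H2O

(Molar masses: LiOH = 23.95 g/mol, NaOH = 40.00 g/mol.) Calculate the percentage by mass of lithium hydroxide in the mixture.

n(HCl) = 0.0265 × 0.331 = 8.77 × 10^-3 mol
Let x = n(LiOH), y = n(NaOH).
Titrant: 1x + 1y = 8.77 × 10^-3;  mass: 23.95x + 40.00y = 0.319
Solving, x = 1.99 × 10^-3 mol, y = 6.79 × 10^-3 mol
mass of LiOH = 1.99 × 10^-3 × 23.95 = 0.0475 g
% LiOH = 0.0475 / 0.319 × 100 = 14.9 %

14.9 %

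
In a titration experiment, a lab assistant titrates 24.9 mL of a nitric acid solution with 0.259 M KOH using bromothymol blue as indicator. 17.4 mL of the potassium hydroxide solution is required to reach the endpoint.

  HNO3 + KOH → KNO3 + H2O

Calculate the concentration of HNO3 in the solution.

n(KOH) = 0.0174 L × 0.259 mol/L = 4.51 × 10^-3 mol
n(HNO3) = 4.51 × 10^-3 mol (1:1 mole ratio)
[HNO3] = 4.51 × 10^-3 mol / 0.0249 L = 0.181 mol/L

0.181 M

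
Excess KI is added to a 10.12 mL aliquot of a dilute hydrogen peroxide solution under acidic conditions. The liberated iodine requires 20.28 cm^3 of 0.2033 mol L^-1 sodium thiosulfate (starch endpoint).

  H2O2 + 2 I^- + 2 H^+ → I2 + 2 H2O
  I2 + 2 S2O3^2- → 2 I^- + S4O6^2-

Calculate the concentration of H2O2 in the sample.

n(S2O3^2-) = 0.02028 × 0.2033 = 4.123 × 10^-3 mol
n(I2) = n(S2O3^2-)/2 = 2.061 × 10^-3 mol
n(H2O2) in the aliquot = 2.061 × 10^-3 mol (1:1 ratio)
[H2O2] = 2.061 × 10^-3 / 0.01012 = 0.2037 mol/L

0.2037 mol/L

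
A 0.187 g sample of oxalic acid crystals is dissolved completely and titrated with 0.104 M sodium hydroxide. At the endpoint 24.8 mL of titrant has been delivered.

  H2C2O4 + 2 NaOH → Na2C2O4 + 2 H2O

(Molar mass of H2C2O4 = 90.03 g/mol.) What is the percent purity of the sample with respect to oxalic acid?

62.1 %

n(NaOH) = 0.0248 L × 0.104 mol/L = 2.58 × 10^-3 mol
From the 1:2 ratio, n(H2C2O4) = 1/2 × 2.58 × 10^-3 = 1.29 × 10^-3 mol
mass of H2C2O4 = 1.29 × 10^-3 × 90.03 g/mol = 0.116 g
% H2C2O4 = 0.116 / 0.187 × 100 = 62.1 %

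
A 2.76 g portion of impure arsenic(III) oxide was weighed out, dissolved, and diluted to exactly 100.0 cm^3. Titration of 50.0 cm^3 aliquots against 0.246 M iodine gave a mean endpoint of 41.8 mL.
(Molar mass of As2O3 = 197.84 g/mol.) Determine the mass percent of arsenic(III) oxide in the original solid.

73.7 %

As2O3 + 2 I2 + 2 H2O → As2O5 + 4 HI
n(I2) per titration = 0.0418 × 0.246 = 0.0103 mol
From the 1:2 ratio, n(As2O3) in each aliquot = 1/2 × 0.0103 = 5.14 × 10^-3 mol
n(As2O3) in the whole flask = 5.14 × 10^-3 × 100.0/50.0 = 0.0103 mol
mass of As2O3 = 0.0103 × 197.84 = 2.03 g
% As2O3 = 2.03 / 2.76 × 100 = 73.7 %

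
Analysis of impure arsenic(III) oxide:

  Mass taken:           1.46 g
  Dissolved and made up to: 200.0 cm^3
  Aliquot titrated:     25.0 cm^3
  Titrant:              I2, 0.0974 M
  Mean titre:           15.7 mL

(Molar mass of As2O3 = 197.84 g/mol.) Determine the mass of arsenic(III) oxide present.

1.21 g

As2O3 + 2 I2 + 2 H2O → As2O5 + 4 HI
n(I2) per titration = 0.0157 × 0.0974 = 1.53 × 10^-3 mol
From the 1:2 ratio, n(As2O3) in each aliquot = 1/2 × 1.53 × 10^-3 = 7.65 × 10^-4 mol
n(As2O3) in the whole flask = 7.65 × 10^-4 × 200.0/25.0 = 6.12 × 10^-3 mol
mass of As2O3 = 6.12 × 10^-3 × 197.84 = 1.21 g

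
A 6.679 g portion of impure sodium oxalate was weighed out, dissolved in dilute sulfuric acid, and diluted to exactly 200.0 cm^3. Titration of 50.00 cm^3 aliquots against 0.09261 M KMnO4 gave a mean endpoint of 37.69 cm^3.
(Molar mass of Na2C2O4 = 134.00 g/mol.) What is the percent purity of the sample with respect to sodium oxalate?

70.03 %

2 MnO4^- + 5 C2O4^2- + 16 H^+ → 2 Mn^2+ + 10 CO2 + 8 H2O
n(KMnO4) per titration = 0.03769 × 0.09261 = 3.490 × 10^-3 mol
From the 5:2 ratio, n(Na2C2O4) in each aliquot = 5/2 × 3.490 × 10^-3 = 8.726 × 10^-3 mol
n(Na2C2O4) in the whole flask = 8.726 × 10^-3 × 200.0/50.00 = 0.03490 mol
mass of Na2C2O4 = 0.03490 × 134.00 = 4.677 g
% Na2C2O4 = 4.677 / 6.679 × 100 = 70.03 %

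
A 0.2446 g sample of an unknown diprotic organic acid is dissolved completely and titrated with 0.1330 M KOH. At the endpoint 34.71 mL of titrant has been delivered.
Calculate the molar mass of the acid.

106.0 g/mol

n(KOH) = 0.03471 L × 0.1330 mol/L = 4.616 × 10^-3 mol
From the 1:2 ratio, n(H2A) = 1/2 × 4.616 × 10^-3 = 2.308 × 10^-3 mol
M = m / n = 0.2446 g / 2.308 × 10^-3 mol = 106.0 g/mol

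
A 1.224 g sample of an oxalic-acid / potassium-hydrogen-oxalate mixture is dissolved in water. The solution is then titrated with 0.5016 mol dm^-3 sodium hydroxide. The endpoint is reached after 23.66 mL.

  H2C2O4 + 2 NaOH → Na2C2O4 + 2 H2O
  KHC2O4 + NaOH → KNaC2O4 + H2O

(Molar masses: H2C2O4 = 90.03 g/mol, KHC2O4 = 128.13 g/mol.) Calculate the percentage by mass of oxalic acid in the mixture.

13.13 %

n(NaOH) = 0.02366 × 0.5016 = 0.01187 mol
Let x = n(H2C2O4), y = n(KHC2O4).
Titrant: 2x + 1y = 0.01187;  mass: 90.03x + 128.13y = 1.224
Solving, x = 1.784 × 10^-3 mol, y = 8.299 × 10^-3 mol
mass of H2C2O4 = 1.784 × 10^-3 × 90.03 = 0.1607 g
% H2C2O4 = 0.1607 / 1.224 × 100 = 13.13 %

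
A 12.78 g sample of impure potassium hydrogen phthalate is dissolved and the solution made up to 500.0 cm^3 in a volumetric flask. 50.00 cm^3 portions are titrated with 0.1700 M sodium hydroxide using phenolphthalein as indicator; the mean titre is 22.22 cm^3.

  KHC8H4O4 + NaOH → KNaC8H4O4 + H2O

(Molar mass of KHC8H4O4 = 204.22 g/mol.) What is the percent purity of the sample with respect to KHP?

n(NaOH) per titration = 0.02222 × 0.1700 = 3.777 × 10^-3 mol
n(KHC8H4O4) in each aliquot = 3.777 × 10^-3 mol (1:1 ratio)
n(KHC8H4O4) in the whole flask = 3.777 × 10^-3 × 500.0/50.00 = 0.03777 mol
mass of KHC8H4O4 = 0.03777 × 204.22 = 7.714 g
% KHC8H4O4 = 7.714 / 12.78 × 100 = 60.36 %

60.36 %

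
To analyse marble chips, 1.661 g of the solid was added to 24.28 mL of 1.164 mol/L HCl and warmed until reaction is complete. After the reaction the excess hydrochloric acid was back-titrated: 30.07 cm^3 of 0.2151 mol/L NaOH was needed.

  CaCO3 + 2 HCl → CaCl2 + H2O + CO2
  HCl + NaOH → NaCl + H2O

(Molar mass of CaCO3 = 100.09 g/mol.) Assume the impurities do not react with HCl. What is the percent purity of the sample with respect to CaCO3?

65.66 %

n(HCl) added = 0.02428 × 1.164 = 0.02826 mol
n(NaOH) used in back-titration = 0.03007 × 0.2151 = 6.468 × 10^-3 mol
n(HCl) left over = 6.468 × 10^-3 mol (1:1 ratio)
n(HCl) consumed by analyte = 0.02826 − 6.468 × 10^-3 = 0.02179 mol
From the 1:2 ratio, n(CaCO3) = 1/2 × 0.02179 = 0.01090 mol
mass of CaCO3 = 0.01090 × 100.09 = 1.091 g
% CaCO3 = 1.091 / 1.661 × 100 = 65.66 %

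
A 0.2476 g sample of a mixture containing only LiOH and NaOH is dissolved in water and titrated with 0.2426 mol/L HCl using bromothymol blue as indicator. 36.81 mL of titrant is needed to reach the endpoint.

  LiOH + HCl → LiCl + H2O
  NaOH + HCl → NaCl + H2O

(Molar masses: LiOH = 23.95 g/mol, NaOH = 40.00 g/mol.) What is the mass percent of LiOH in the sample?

66.06 %

n(HCl) = 0.03681 × 0.2426 = 8.930 × 10^-3 mol
Let x = n(LiOH), y = n(NaOH).
Titrant: 1x + 1y = 8.930 × 10^-3;  mass: 23.95x + 40.00y = 0.2476
Solving, x = 6.829 × 10^-3 mol, y = 2.101 × 10^-3 mol
mass of LiOH = 6.829 × 10^-3 × 23.95 = 0.1636 g
% LiOH = 0.1636 / 0.2476 × 100 = 66.06 %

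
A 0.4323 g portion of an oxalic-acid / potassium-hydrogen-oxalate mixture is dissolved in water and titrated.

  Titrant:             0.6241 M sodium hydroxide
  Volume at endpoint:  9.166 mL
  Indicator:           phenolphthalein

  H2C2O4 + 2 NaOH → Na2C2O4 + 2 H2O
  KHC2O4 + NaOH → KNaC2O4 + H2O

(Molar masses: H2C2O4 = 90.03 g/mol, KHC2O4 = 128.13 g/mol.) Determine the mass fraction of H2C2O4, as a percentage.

37.67 %

n(NaOH) = 0.009166 × 0.6241 = 5.721 × 10^-3 mol
Let x = n(H2C2O4), y = n(KHC2O4).
Titrant: 2x + 1y = 5.721 × 10^-3;  mass: 90.03x + 128.13y = 0.4323
Solving, x = 1.809 × 10^-3 mol, y = 2.103 × 10^-3 mol
mass of H2C2O4 = 1.809 × 10^-3 × 90.03 = 0.1628 g
% H2C2O4 = 0.1628 / 0.4323 × 100 = 37.67 %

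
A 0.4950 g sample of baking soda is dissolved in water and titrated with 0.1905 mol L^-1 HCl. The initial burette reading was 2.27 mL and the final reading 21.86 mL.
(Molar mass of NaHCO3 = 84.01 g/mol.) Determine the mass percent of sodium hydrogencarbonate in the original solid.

63.34 %

NaHCO3 + HCl → NaCl + H2O + CO2
n(HCl) = 0.01959 L × 0.1905 mol/L = 3.732 × 10^-3 mol
n(NaHCO3) = 3.732 × 10^-3 mol (1:1 ratio)
mass of NaHCO3 = 3.732 × 10^-3 × 84.01 g/mol = 0.3135 g
% NaHCO3 = 0.3135 / 0.4950 × 100 = 63.34 %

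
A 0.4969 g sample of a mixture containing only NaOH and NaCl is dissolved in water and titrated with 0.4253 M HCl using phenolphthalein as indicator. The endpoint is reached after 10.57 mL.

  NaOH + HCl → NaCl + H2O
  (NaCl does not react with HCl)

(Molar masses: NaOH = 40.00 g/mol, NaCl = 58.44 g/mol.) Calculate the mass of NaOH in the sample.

n(HCl) = 0.01057 × 0.4253 = 4.495 × 10^-3 mol
Let x = n(NaOH), y = n(NaCl).
Titrant: 1x = 4.495 × 10^-3;  mass: 40.00x + 58.44y = 0.4969
Solving, x = 4.495 × 10^-3 mol, y = 5.426 × 10^-3 mol
mass of NaOH = 4.495 × 10^-3 × 40.00 = 0.1798 g

0.1798 g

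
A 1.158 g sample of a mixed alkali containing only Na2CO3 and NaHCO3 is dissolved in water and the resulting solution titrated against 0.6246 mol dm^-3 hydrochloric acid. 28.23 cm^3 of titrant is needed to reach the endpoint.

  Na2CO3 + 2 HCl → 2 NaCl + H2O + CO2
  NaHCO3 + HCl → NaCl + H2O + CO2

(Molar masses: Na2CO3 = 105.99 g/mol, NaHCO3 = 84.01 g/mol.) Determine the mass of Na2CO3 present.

n(HCl) = 0.02823 × 0.6246 = 0.01763 mol
Let x = n(Na2CO3), y = n(NaHCO3).
Titrant: 2x + 1y = 0.01763;  mass: 105.99x + 84.01y = 1.158
Solving, x = 5.212 × 10^-3 mol, y = 7.208 × 10^-3 mol
mass of Na2CO3 = 5.212 × 10^-3 × 105.99 = 0.5524 g

0.5524 g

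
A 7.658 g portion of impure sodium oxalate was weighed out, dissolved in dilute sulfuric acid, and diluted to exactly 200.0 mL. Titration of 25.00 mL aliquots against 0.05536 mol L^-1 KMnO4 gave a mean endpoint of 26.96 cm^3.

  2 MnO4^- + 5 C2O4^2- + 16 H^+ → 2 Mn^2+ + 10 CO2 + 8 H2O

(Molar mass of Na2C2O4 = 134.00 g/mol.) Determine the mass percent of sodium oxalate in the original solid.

n(KMnO4) per titration = 0.02696 × 0.05536 = 1.493 × 10^-3 mol
From the 5:2 ratio, n(Na2C2O4) in each aliquot = 5/2 × 1.493 × 10^-3 = 3.731 × 10^-3 mol
n(Na2C2O4) in the whole flask = 3.731 × 10^-3 × 200.0/25.00 = 0.02985 mol
mass of Na2C2O4 = 0.02985 × 134.00 = 4.000 g
% Na2C2O4 = 4.000 / 7.658 × 100 = 52.23 %

52.23 %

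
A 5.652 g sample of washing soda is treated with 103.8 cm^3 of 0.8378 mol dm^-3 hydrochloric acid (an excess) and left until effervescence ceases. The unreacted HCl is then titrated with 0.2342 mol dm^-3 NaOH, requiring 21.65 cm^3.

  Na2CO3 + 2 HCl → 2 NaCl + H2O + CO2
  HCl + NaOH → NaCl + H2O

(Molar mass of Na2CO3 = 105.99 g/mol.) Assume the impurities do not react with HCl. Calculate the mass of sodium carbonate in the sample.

4.340 g

n(HCl) added = 0.1038 × 0.8378 = 0.08696 mol
n(NaOH) used in back-titration = 0.02165 × 0.2342 = 5.070 × 10^-3 mol
n(HCl) left over = 5.070 × 10^-3 mol (1:1 ratio)
n(HCl) consumed by analyte = 0.08696 − 5.070 × 10^-3 = 0.08189 mol
From the 1:2 ratio, n(Na2CO3) = 1/2 × 0.08189 = 0.04095 mol
mass of Na2CO3 = 0.04095 × 105.99 = 4.340 g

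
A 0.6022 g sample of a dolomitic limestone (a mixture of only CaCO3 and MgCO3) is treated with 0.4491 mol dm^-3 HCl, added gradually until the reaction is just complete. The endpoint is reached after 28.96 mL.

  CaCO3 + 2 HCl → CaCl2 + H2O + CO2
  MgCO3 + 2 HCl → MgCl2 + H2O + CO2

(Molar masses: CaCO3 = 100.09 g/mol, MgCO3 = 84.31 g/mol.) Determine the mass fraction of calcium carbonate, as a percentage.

56.81 %

n(HCl) = 0.02896 × 0.4491 = 0.01301 mol
Let x = n(CaCO3), y = n(MgCO3).
Titrant: 2x + 2y = 0.01301;  mass: 100.09x + 84.31y = 0.6022
Solving, x = 3.418 × 10^-3 mol, y = 3.085 × 10^-3 mol
mass of CaCO3 = 3.418 × 10^-3 × 100.09 = 0.3421 g
% CaCO3 = 0.3421 / 0.6022 × 100 = 56.81 %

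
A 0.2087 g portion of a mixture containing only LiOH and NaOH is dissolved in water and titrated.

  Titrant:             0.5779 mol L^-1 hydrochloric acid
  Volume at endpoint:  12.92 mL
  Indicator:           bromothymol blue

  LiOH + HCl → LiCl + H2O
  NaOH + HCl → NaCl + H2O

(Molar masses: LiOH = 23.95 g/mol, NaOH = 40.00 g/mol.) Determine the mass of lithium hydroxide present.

0.1342 g

n(HCl) = 0.01292 × 0.5779 = 7.466 × 10^-3 mol
Let x = n(LiOH), y = n(NaOH).
Titrant: 1x + 1y = 7.466 × 10^-3;  mass: 23.95x + 40.00y = 0.2087
Solving, x = 5.605 × 10^-3 mol, y = 1.862 × 10^-3 mol
mass of LiOH = 5.605 × 10^-3 × 23.95 = 0.1342 g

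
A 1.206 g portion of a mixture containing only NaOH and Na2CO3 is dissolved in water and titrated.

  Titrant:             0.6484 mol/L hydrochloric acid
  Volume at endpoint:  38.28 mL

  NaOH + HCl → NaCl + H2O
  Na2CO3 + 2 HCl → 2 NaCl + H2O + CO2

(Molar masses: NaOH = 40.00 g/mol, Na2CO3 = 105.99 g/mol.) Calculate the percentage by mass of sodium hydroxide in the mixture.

27.92 %

n(HCl) = 0.03828 × 0.6484 = 0.02482 mol
Let x = n(NaOH), y = n(Na2CO3).
Titrant: 1x + 2y = 0.02482;  mass: 40.00x + 105.99y = 1.206
Solving, x = 8.417 × 10^-3 mol, y = 8.202 × 10^-3 mol
mass of NaOH = 8.417 × 10^-3 × 40.00 = 0.3367 g
% NaOH = 0.3367 / 1.206 × 100 = 27.92 %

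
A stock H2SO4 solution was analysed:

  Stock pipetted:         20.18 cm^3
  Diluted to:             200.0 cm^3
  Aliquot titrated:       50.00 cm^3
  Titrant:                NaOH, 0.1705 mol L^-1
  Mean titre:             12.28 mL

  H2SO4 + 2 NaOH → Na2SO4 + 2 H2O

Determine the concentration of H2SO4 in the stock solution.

n(NaOH) = 0.01228 × 0.1705 = 2.094 × 10^-3 mol
From the 1:2 ratio, n(H2SO4) in the aliquot = 1/2 × 2.094 × 10^-3 = 1.047 × 10^-3 mol
[H2SO4]_dilute = 1.047 × 10^-3 / 0.05000 = 0.02094 mol/L
Dilution factor = 200.0 / 20.18 = 9.911
[H2SO4]_stock = 0.02094 × 9.911 = 0.2075 mol/L

0.2075 mol/L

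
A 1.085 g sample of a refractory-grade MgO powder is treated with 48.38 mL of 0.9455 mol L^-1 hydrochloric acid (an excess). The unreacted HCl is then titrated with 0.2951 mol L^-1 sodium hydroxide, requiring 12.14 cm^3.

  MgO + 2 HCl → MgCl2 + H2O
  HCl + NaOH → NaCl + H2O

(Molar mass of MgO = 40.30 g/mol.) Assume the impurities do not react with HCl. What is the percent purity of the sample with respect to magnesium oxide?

n(HCl) added = 0.04838 × 0.9455 = 0.04574 mol
n(NaOH) used in back-titration = 0.01214 × 0.2951 = 3.583 × 10^-3 mol
n(HCl) left over = 3.583 × 10^-3 mol (1:1 ratio)
n(HCl) consumed by analyte = 0.04574 − 3.583 × 10^-3 = 0.04216 mol
From the 1:2 ratio, n(MgO) = 1/2 × 0.04216 = 0.02108 mol
mass of MgO = 0.02108 × 40.30 = 0.8495 g
% MgO = 0.8495 / 1.085 × 100 = 78.30 %

78.30 %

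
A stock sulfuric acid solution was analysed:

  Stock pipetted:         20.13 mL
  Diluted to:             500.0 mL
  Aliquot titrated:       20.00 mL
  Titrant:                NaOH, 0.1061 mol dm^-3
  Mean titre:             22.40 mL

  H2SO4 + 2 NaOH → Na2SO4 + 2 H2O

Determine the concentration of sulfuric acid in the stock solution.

n(NaOH) = 0.02240 × 0.1061 = 2.377 × 10^-3 mol
From the 1:2 ratio, n(H2SO4) in the aliquot = 1/2 × 2.377 × 10^-3 = 1.188 × 10^-3 mol
[H2SO4]_dilute = 1.188 × 10^-3 / 0.02000 = 0.05942 mol/L
Dilution factor = 500.0 / 20.13 = 24.84
[H2SO4]_stock = 0.05942 × 24.84 = 1.476 mol/L

1.476 mol/L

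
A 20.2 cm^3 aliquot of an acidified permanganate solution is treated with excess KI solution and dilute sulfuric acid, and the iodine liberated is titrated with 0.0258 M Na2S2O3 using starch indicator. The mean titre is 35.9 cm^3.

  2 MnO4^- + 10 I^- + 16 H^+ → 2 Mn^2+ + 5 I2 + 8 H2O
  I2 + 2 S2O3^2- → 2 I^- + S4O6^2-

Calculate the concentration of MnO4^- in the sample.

n(S2O3^2-) = 0.0359 × 0.0258 = 9.26 × 10^-4 mol
n(I2) = n(S2O3^2-)/2 = 4.63 × 10^-4 mol
From the 2:5 ratio, n(MnO4^-) in the aliquot = 2/5 × 4.63 × 10^-4 = 1.85 × 10^-4 mol
[MnO4^-] = 1.85 × 10^-4 / 0.0202 = 0.00917 mol/L

0.00917 M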